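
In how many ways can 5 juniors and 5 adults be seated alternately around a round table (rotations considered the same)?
Fix one of the juniors: (5-1)! ways for the remaining juniors, × 5! ways for the adults = 24 × 120 = 2880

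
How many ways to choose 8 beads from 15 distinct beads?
C(15,8) = 15!/(8!×7!) = 6435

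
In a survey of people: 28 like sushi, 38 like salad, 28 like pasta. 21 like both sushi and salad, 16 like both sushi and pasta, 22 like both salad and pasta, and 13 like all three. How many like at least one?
|A∪B∪C| = 28+38+28-21-16-22+13 = 48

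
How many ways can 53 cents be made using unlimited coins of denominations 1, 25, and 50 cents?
Coefficient of x^53 in 1/(1-x^1) · 1/(1-x^25) · 1/(1-x^50). Case on j = number of 50-cent coins (j = 0..1); remainder r = 53 - 50j is made from {1,25} in ⌊r/25⌋+1 ways. r = 53, 3 → 3 + 1 = 4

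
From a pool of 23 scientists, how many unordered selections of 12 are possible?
C(23,12) = 23!/(12!×11!) = 1352078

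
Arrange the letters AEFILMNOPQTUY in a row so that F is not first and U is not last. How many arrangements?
By inclusion-exclusion: 13! - 2×(13-1)! + (13-2)! = 6227020800 - 958003200 + 39916800 = 5308934400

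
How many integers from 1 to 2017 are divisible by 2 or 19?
⌊2017/2⌋ + ⌊2017/19⌋ - ⌊2017/38⌋ = 1008 + 106 - 53 = 1061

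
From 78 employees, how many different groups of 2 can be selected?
C(78,2) = 78!/(2!×76!) = 3003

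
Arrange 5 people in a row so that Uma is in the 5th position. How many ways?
Fix one position: (5-1)! = 24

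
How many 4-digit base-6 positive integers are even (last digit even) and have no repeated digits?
Last∈{0,2,4}. Last=0: 60. Last nonzero: 2×4×P(4,2) = 96. Total = 156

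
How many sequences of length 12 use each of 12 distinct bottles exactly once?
12! = 479001600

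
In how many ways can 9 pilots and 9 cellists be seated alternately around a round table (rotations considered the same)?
Fix one of the pilots: (9-1)! ways for the remaining pilots, × 9! ways for the cellists = 40320 × 362880 = 14631321600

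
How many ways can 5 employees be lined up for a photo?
5! = 120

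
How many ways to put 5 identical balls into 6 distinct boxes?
C(5+6-1, 6-1) = C(10, 5) = 252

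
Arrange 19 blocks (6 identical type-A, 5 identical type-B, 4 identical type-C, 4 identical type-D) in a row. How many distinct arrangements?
19! / (6! × 5! × 4! × 4!) = 2444321880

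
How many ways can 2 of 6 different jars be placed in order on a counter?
P(6,2) = 6!/(6-2)! = 30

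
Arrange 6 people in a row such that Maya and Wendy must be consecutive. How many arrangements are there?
Treat the 2 as one block: (6-2+1)! × 2! = 120 × 2 = 240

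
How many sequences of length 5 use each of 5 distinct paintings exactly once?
5! = 120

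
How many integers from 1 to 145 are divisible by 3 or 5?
⌊145/3⌋ + ⌊145/5⌋ - ⌊145/15⌋ = 48 + 29 - 9 = 68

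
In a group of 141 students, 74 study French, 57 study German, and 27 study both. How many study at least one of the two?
|A∪B| = |A| + |B| - |A∩B| = 74 + 57 - 27 = 104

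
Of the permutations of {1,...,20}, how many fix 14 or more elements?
Exactly j fixed points: C(20,j)·!(20-j); sum over j ≥ 14 (derangement numbers via !m = (m-1)·(!(m-1) + !(m-2)): !0..!6 = 1, 0, 1, 2, 9, 44, 265). Σ_{j=14}^{20} C(20,j)·!(20-j) = C(20,14)·!6 + C(20,15)·!5 + C(20,16)·!4 + C(20,17)·!3 + C(20,18)·!2 + C(20,19)·!1 + C(20,20)·!0 = 38760·265 + 15504·44 + 4845·9 + 1140·2 + 190·1 + 20·0 + 1·1 = 10999652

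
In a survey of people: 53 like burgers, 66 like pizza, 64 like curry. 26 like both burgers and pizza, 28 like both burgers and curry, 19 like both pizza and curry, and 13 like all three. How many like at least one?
|A∪B∪C| = 53+66+64-26-28-19+13 = 123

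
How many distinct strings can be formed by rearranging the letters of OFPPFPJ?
7! / (1! × 3! × 2! × 1!) = 420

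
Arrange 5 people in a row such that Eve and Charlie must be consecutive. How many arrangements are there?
Treat the 2 as one block: (5-2+1)! × 2! = 24 × 2 = 48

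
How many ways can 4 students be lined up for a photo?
4! = 24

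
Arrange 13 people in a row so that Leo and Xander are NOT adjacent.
Total - adjacent = 13! - (13-1)!×2 = 6227020800 - 958003200 = 5269017600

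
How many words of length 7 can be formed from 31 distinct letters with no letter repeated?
P(31,7) = 31!/(31-7)! = 13253058000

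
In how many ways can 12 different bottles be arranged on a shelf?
12! = 479001600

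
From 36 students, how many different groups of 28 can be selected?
C(36,28) = 36!/(28!×8!) = 30260340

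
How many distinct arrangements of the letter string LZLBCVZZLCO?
11! / (3! × 1! × 1! × 3! × 2! × 1!) = 554400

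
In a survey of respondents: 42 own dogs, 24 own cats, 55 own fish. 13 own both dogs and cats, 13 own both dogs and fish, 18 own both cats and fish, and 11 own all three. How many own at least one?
|A∪B∪C| = 42+24+55-13-13-18+11 = 88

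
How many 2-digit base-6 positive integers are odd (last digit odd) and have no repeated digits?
Last∈{1,3,5}. Last=0: 0. Last nonzero: 3×4×P(4,0) = 12. Total = 12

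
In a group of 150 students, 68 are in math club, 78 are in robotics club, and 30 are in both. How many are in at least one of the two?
|A∪B| = |A| + |B| - |A∩B| = 68 + 78 - 30 = 116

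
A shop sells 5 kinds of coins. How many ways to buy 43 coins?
C(43+5-1, 5-1) = C(47, 4) = 178365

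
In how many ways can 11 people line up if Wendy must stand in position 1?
Fix one position: (11-1)! = 3628800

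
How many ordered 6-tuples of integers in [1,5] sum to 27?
Coefficient of x^27 in (x + x² + ... + x^5)^6. By inclusion-exclusion on dice exceeding 5: Σ_j (-1)^j C(6,j)·C(27-1-5j, 5) = C(6,0)·C(26,5) - C(6,1)·C(21,5) + C(6,2)·C(16,5) - C(6,3)·C(11,5) + C(6,4)·C(6,5) = 1·65780 - 6·20349 + 15·4368 - 20·462 + 15·6 = 56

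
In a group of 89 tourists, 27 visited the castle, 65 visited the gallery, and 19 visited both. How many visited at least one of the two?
|A∪B| = |A| + |B| - |A∩B| = 27 + 65 - 19 = 73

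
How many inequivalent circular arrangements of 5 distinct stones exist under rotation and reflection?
(5-1)!/2 = 24/2 = 12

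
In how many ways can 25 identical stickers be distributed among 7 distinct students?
C(25+7-1, 7-1) = C(31, 6) = 736281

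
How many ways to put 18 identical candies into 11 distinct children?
C(18+11-1, 11-1) = C(28, 10) = 13123110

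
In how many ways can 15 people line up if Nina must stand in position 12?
Fix one position: (15-1)! = 87178291200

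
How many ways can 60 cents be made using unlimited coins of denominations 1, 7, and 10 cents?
Coefficient of x^60 in 1/(1-x^1) · 1/(1-x^7) · 1/(1-x^10). Case on j = number of 10-cent coins (j = 0..6); remainder r = 60 - 10j is made from {1,7} in ⌊r/7⌋+1 ways. r = 60, 50, 40, 30, 20, 10, 0 → 9 + 8 + 6 + 5 + 3 + 2 + 1 = 34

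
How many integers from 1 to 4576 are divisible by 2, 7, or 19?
⌊4576/2⌋+⌊4576/7⌋+⌊4576/19⌋ - ⌊4576/14⌋-⌊4576/38⌋-⌊4576/133⌋ + ⌊4576/266⌋ = 2288+653+240 - 326-120-34 + 17 = 2718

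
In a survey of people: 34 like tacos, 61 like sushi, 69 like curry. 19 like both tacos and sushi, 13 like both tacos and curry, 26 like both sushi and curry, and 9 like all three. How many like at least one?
|A∪B∪C| = 34+61+69-19-13-26+9 = 115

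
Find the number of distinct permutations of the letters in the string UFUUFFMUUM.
10! / (5! × 2! × 3!) = 2520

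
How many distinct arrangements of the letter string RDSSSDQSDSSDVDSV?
16! / (1! × 7! × 2! × 5! × 1!) = 17297280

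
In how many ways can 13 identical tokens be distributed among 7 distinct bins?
C(13+7-1, 7-1) = C(19, 6) = 27132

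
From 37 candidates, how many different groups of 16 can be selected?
C(37,16) = 37!/(16!×21!) = 12875774670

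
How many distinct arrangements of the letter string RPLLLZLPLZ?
10! / (5! × 2! × 2! × 1!) = 7560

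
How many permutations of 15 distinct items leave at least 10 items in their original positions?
Exactly j fixed points: C(15,j)·!(15-j); sum over j ≥ 10 (derangement numbers via !m = (m-1)·(!(m-1) + !(m-2)): !0..!5 = 1, 0, 1, 2, 9, 44). Σ_{j=10}^{15} C(15,j)·!(15-j) = C(15,10)·!5 + C(15,11)·!4 + C(15,12)·!3 + C(15,13)·!2 + C(15,14)·!1 + C(15,15)·!0 = 3003·44 + 1365·9 + 455·2 + 105·1 + 15·0 + 1·1 = 145433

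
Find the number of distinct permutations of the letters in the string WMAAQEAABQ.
10! / (2! × 4! × 1! × 1! × 1! × 1!) = 75600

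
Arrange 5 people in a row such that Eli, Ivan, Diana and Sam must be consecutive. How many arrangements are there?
Treat the 4 as one block: (5-4+1)! × 4! = 2 × 24 = 48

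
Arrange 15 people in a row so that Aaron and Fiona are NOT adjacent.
Total - adjacent = 15! - (15-1)!×2 = 1307674368000 - 174356582400 = 1133317785600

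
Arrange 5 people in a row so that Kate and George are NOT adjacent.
Total - adjacent = 5! - (5-1)!×2 = 120 - 48 = 72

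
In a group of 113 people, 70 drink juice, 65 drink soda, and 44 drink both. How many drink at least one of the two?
|A∪B| = |A| + |B| - |A∩B| = 70 + 65 - 44 = 91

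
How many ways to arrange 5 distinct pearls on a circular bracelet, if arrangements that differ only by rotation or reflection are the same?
(5-1)!/2 = 24/2 = 12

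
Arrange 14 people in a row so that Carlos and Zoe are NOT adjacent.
Total - adjacent = 14! - (14-1)!×2 = 87178291200 - 12454041600 = 74724249600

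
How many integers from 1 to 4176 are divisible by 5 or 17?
⌊4176/5⌋ + ⌊4176/17⌋ - ⌊4176/85⌋ = 835 + 245 - 49 = 1031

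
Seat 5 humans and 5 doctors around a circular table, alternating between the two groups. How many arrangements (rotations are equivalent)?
Fix one of the humans: (5-1)! ways for the remaining humans, × 5! ways for the doctors = 24 × 120 = 2880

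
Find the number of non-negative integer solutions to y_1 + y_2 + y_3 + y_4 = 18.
C(18+4-1, 4-1) = C(21, 3) = 1330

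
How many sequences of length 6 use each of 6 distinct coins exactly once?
6! = 720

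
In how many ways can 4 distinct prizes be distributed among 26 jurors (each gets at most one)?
P(26,4) = 26!/(26-4)! = 358800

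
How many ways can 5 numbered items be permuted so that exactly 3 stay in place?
Choose the 3 fixed points C(5,3) = 10, derange the rest: !2 = Σ_{j=0}^{2} (-1)^j·2!/j! = 2 - 2 + 1 = 1. Product = 10 × 1 = 10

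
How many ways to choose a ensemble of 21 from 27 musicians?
C(27,21) = 27!/(21!×6!) = 296010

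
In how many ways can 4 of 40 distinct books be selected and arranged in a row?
P(40,4) = 40!/(40-4)! = 2193360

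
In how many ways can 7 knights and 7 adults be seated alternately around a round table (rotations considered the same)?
Fix one of the knights: (7-1)! ways for the remaining knights, × 7! ways for the adults = 720 × 5040 = 3628800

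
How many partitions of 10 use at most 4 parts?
By conjugation, equals partitions of 10 into parts ≤ 4. Let r_j(i) = number of partitions of i into parts ≤ j, for i = 0..10. r_1(i) = 1 for all i; r_j(i) = r_{j-1}(i) + r_j(i-j). Rows j = 2..4: ≤2: 1 1 2 2 3 3 4 4 5 5 6; ≤3: 1 1 2 3 4 5 7 8 10 12 14; ≤4: 1 1 2 3 5 6 9 11 15 18 23. r_4(10) = 23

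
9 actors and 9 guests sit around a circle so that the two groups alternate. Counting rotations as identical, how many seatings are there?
Fix one of the actors: (9-1)! ways for the remaining actors, × 9! ways for the guests = 40320 × 362880 = 14631321600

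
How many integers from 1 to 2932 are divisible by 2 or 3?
⌊2932/2⌋ + ⌊2932/3⌋ - ⌊2932/6⌋ = 1466 + 977 - 488 = 1955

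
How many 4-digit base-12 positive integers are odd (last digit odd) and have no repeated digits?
Last∈{1,3,5,7,9,11}. Last=0: 0. Last nonzero: 6×10×P(10,2) = 5400. Total = 5400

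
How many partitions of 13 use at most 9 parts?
By conjugation, equals partitions of 13 into parts ≤ 9. Let r_j(i) = number of partitions of i into parts ≤ j, for i = 0..13. r_1(i) = 1 for all i; r_j(i) = r_{j-1}(i) + r_j(i-j). Rows j = 2..9: ≤2: 1 1 2 2 3 3 4 4 5 5 6 6 7 7; ≤3: 1 1 2 3 4 5 7 8 10 12 14 16 19 21; ≤4: 1 1 2 3 5 6 9 11 15 18 23 27 34 39; ≤5: 1 1 2 3 5 7 10 13 18 23 30 37 47 57; ≤6: 1 1 2 3 5 7 11 14 20 26 35 44 58 71; ≤7: 1 1 2 3 5 7 11 15 21 28 38 49 65 82; ≤8: 1 1 2 3 5 7 11 15 22 29 40 52 70 89; ≤9: 1 1 2 3 5 7 11 15 22 30 41 54 73 94. r_9(13) = 94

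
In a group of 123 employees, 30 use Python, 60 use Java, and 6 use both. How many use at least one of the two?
|A∪B| = |A| + |B| - |A∩B| = 30 + 60 - 6 = 84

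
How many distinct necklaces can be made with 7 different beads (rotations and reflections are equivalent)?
(7-1)!/2 = 720/2 = 360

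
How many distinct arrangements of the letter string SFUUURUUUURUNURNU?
17! / (3! × 2! × 1! × 1! × 10!) = 8168160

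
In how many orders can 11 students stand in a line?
11! = 39916800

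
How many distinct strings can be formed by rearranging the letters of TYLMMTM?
7! / (1! × 2! × 3! × 1!) = 420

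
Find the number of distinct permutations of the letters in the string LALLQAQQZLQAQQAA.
16! / (1! × 5! × 4! × 6!) = 10090080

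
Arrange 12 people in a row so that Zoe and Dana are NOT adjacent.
Total - adjacent = 12! - (12-1)!×2 = 479001600 - 79833600 = 399168000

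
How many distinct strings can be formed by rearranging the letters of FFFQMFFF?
8! / (6! × 1! × 1!) = 56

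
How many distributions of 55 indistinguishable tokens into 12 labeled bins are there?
C(55+12-1, 12-1) = C(66, 11) = 1074082795968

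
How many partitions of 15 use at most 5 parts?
By conjugation, equals partitions of 15 into parts ≤ 5. Let r_j(i) = number of partitions of i into parts ≤ j, for i = 0..15. r_1(i) = 1 for all i; r_j(i) = r_{j-1}(i) + r_j(i-j). Rows j = 2..5: ≤2: 1 1 2 2 3 3 4 4 5 5 6 6 7 7 8 8; ≤3: 1 1 2 3 4 5 7 8 10 12 14 16 19 21 24 27; ≤4: 1 1 2 3 5 6 9 11 15 18 23 27 34 39 47 54; ≤5: 1 1 2 3 5 7 10 13 18 23 30 37 47 57 70 84. r_5(15) = 84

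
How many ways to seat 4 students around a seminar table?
Circular: fix one position, arrange the rest. (4-1)! = 6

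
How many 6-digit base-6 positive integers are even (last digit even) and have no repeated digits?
Last∈{0,2,4}. Last=0: 120. Last nonzero: 2×4×P(4,4) = 192. Total = 312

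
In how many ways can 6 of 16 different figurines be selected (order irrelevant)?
C(16,6) = 16!/(6!×10!) = 8008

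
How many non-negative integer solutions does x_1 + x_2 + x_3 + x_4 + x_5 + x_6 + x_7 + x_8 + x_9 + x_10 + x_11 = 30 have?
C(30+11-1, 11-1) = C(40, 10) = 847660528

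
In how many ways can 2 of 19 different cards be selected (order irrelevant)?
C(19,2) = 19!/(2!×17!) = 171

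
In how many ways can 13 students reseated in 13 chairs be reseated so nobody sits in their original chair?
!13 = Σ_{j=0}^{13} (-1)^j·13!/j! = 6227020800 - 6227020800 + 3113510400 - 1037836800 + 259459200 - 51891840 + 8648640 - 1235520 + 154440 - 17160 + 1716 - 156 + 13 - 1 = 2290792932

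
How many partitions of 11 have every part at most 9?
Let r_j(i) = number of partitions of i into parts ≤ j, for i = 0..11. r_1(i) = 1 for all i; r_j(i) = r_{j-1}(i) + r_j(i-j). Rows j = 2..9: ≤2: 1 1 2 2 3 3 4 4 5 5 6 6; ≤3: 1 1 2 3 4 5 7 8 10 12 14 16; ≤4: 1 1 2 3 5 6 9 11 15 18 23 27; ≤5: 1 1 2 3 5 7 10 13 18 23 30 37; ≤6: 1 1 2 3 5 7 11 14 20 26 35 44; ≤7: 1 1 2 3 5 7 11 15 21 28 38 49; ≤8: 1 1 2 3 5 7 11 15 22 29 40 52; ≤9: 1 1 2 3 5 7 11 15 22 30 41 54. r_9(11) = 54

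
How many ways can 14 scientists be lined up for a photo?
14! = 87178291200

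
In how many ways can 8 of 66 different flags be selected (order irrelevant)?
C(66,8) = 66!/(8!×58!) = 5743572120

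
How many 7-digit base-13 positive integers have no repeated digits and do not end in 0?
Last digit: 12 nonzero choices. First digit: 11 (nonzero, ≠last). Middle 5: P(11,5) = 55440. Total = 7318080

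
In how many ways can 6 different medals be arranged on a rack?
6! = 720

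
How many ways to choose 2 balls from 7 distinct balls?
C(7,2) = 7!/(2!×5!) = 21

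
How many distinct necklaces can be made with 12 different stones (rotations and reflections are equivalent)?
(12-1)!/2 = 39916800/2 = 19958400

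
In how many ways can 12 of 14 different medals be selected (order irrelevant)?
C(14,12) = 14!/(12!×2!) = 91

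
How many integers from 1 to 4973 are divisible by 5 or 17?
⌊4973/5⌋ + ⌊4973/17⌋ - ⌊4973/85⌋ = 994 + 292 - 58 = 1228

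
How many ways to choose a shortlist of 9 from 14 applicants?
C(14,9) = 14!/(9!×5!) = 2002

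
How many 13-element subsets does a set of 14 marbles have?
C(14,13) = 14!/(13!×1!) = 14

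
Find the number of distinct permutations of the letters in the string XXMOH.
5! / (1! × 2! × 1! × 1!) = 60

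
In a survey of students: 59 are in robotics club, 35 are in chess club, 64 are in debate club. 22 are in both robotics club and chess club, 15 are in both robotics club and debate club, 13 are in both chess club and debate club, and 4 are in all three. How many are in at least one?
|A∪B∪C| = 59+35+64-22-15-13+4 = 112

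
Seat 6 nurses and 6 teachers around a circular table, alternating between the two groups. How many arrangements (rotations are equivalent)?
Fix one of the nurses: (6-1)! ways for the remaining nurses, × 6! ways for the teachers = 120 × 720 = 86400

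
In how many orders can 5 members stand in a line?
5! = 120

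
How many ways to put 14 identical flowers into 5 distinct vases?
C(14+5-1, 5-1) = C(18, 4) = 3060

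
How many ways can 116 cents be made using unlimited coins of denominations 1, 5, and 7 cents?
Coefficient of x^116 in 1/(1-x^1) · 1/(1-x^5) · 1/(1-x^7). Case on j = number of 7-cent coins (j = 0..16); remainder r = 116 - 7j is made from {1,5} in ⌊r/5⌋+1 ways. r = 116, 109, 102, 95, 88, 81, 74, 67, 60, 53, 46, 39, 32, 25, 18, 11, 4 → 24 + 22 + 21 + 20 + 18 + 17 + 15 + 14 + 13 + 11 + 10 + 8 + 7 + 6 + 4 + 3 + 1 = 214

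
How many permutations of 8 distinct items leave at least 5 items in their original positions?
Exactly j fixed points: C(8,j)·!(8-j); sum over j ≥ 5 (derangement numbers via !m = (m-1)·(!(m-1) + !(m-2)): !0..!3 = 1, 0, 1, 2). Σ_{j=5}^{8} C(8,j)·!(8-j) = C(8,5)·!3 + C(8,6)·!2 + C(8,7)·!1 + C(8,8)·!0 = 56·2 + 28·1 + 8·0 + 1·1 = 141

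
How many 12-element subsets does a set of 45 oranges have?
C(45,12) = 45!/(12!×33!) = 28760021745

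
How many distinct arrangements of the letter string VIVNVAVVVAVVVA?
14! / (1! × 1! × 9! × 3!) = 40040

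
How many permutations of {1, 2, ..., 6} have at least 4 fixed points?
Exactly j fixed points: C(6,j)·!(6-j); sum over j ≥ 4 (derangement numbers via !m = (m-1)·(!(m-1) + !(m-2)): !0..!2 = 1, 0, 1). Σ_{j=4}^{6} C(6,j)·!(6-j) = C(6,4)·!2 + C(6,5)·!1 + C(6,6)·!0 = 15·1 + 6·0 + 1·1 = 16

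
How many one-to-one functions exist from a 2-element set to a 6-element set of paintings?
P(6,2) = 6!/(6-2)! = 30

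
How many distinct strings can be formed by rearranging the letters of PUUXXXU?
7! / (3! × 3! × 1!) = 140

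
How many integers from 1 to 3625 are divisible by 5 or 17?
⌊3625/5⌋ + ⌊3625/17⌋ - ⌊3625/85⌋ = 725 + 213 - 42 = 896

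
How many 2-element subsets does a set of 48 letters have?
C(48,2) = 48!/(2!×46!) = 1128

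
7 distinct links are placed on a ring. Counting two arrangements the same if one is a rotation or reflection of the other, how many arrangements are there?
(7-1)!/2 = 720/2 = 360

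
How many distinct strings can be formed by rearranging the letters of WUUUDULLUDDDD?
13! / (5! × 2! × 1! × 5!) = 216216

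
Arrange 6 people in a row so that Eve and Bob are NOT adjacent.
Total - adjacent = 6! - (6-1)!×2 = 720 - 240 = 480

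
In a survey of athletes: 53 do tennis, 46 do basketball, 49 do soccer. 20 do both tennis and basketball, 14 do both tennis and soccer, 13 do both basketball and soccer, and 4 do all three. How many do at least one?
|A∪B∪C| = 53+46+49-20-14-13+4 = 105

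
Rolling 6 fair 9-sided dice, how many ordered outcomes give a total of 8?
Coefficient of x^8 in (x + x² + ... + x^9)^6. By inclusion-exclusion on dice exceeding 9: Σ_j (-1)^j C(6,j)·C(8-1-9j, 5) = C(6,0)·C(7,5) = 1·21 = 21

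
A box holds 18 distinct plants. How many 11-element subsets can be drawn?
C(18,11) = 18!/(11!×7!) = 31824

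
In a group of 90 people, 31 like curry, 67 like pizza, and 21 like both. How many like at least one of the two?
|A∪B| = |A| + |B| - |A∩B| = 31 + 67 - 21 = 77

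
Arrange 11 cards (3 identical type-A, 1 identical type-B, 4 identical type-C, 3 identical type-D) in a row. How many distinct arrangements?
11! / (3! × 1! × 4! × 3!) = 46200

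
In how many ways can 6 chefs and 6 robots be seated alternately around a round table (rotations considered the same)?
Fix one of the chefs: (6-1)! ways for the remaining chefs, × 6! ways for the robots = 120 × 720 = 86400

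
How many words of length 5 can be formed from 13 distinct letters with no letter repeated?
P(13,5) = 13!/(13-5)! = 154440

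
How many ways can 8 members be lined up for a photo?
8! = 40320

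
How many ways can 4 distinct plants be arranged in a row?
4! = 24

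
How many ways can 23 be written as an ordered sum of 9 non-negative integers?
C(23+9-1, 9-1) = C(31, 8) = 7888725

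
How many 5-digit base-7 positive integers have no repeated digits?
First digit: 6 choices (nonzero). Then descending: 6 × 6 × 5 × 4 × 3 = 2160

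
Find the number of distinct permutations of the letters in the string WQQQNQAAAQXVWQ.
14! / (6! × 1! × 1! × 3! × 1! × 2!) = 10090080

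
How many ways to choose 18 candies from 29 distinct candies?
C(29,18) = 29!/(18!×11!) = 34597290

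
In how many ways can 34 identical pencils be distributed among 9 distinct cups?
C(34+9-1, 9-1) = C(42, 8) = 118030185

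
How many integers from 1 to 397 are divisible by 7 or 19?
⌊397/7⌋ + ⌊397/19⌋ - ⌊397/133⌋ = 56 + 20 - 2 = 74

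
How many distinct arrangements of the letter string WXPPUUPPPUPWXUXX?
16! / (4! × 6! × 2! × 4!) = 25225200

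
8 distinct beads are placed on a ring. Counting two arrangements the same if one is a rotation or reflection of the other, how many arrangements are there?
(8-1)!/2 = 5040/2 = 2520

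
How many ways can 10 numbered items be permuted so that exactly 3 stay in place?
Choose the 3 fixed points C(10,3) = 120, derange the rest: !7 = Σ_{j=0}^{7} (-1)^j·7!/j! = 5040 - 5040 + 2520 - 840 + 210 - 42 + 7 - 1 = 1854. Product = 120 × 1854 = 222480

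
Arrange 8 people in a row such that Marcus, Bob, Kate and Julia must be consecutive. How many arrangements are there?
Treat the 4 as one block: (8-4+1)! × 4! = 120 × 24 = 2880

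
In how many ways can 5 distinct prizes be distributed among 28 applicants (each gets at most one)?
P(28,5) = 28!/(28-5)! = 11793600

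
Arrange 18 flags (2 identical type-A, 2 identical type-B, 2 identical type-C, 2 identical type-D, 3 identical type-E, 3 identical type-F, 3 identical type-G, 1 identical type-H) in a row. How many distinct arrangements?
18! / (2! × 2! × 2! × 2! × 3! × 3! × 3! × 1!) = 1852538688000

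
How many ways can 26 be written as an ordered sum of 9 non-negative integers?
C(26+9-1, 9-1) = C(34, 8) = 18156204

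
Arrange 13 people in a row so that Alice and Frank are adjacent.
Treat as block: (13-1)! × 2! = 479001600 × 2 = 958003200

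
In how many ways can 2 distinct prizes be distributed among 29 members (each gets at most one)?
P(29,2) = 29!/(29-2)! = 812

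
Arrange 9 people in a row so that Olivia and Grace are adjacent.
Treat as block: (9-1)! × 2! = 40320 × 2 = 80640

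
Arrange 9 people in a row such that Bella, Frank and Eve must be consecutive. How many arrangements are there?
Treat the 3 as one block: (9-3+1)! × 3! = 5040 × 6 = 30240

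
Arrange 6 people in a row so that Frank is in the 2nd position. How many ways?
Fix one position: (6-1)! = 120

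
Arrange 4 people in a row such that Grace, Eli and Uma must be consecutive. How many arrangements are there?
Treat the 3 as one block: (4-3+1)! × 3! = 2 × 6 = 12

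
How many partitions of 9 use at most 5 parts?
By conjugation, equals partitions of 9 into parts ≤ 5. Let r_j(i) = number of partitions of i into parts ≤ j, for i = 0..9. r_1(i) = 1 for all i; r_j(i) = r_{j-1}(i) + r_j(i-j). Rows j = 2..5: ≤2: 1 1 2 2 3 3 4 4 5 5; ≤3: 1 1 2 3 4 5 7 8 10 12; ≤4: 1 1 2 3 5 6 9 11 15 18; ≤5: 1 1 2 3 5 7 10 13 18 23. r_5(9) = 23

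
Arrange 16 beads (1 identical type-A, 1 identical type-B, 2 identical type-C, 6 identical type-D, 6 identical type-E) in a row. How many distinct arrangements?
16! / (1! × 1! × 2! × 6! × 6!) = 20180160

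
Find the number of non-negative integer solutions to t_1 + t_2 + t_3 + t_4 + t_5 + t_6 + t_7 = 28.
C(28+7-1, 7-1) = C(34, 6) = 1344904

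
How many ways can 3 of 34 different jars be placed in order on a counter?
P(34,3) = 34!/(34-3)! = 35904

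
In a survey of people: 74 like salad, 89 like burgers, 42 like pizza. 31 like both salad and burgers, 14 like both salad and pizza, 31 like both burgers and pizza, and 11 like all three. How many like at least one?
|A∪B∪C| = 74+89+42-31-14-31+11 = 140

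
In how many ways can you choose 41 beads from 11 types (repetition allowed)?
C(41+11-1, 11-1) = C(51, 10) = 12777711870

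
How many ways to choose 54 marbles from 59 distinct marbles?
C(59,54) = 59!/(54!×5!) = 5006386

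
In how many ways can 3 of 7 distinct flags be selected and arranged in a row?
P(7,3) = 7!/(7-3)! = 210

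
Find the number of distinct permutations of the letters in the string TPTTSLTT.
8! / (1! × 5! × 1! × 1!) = 336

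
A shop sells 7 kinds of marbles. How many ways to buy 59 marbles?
C(59+7-1, 7-1) = C(65, 6) = 82598880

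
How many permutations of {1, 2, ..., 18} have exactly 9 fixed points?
Choose the 9 fixed points C(18,9) = 48620, derange the rest: !9 = Σ_{j=0}^{9} (-1)^j·9!/j! = 362880 - 362880 + 181440 - 60480 + 15120 - 3024 + 504 - 72 + 9 - 1 = 133496. Product = 48620 × 133496 = 6490575520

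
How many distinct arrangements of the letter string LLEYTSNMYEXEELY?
15! / (4! × 3! × 3! × 1! × 1! × 1! × 1! × 1!) = 1513512000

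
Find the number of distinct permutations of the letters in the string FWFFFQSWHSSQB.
13! / (2! × 1! × 2! × 1! × 3! × 4!) = 10810800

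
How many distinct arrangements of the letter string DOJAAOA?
7! / (1! × 1! × 3! × 2!) = 420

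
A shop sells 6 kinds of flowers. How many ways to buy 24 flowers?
C(24+6-1, 6-1) = C(29, 5) = 118755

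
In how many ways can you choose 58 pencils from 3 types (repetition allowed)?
C(58+3-1, 3-1) = C(60, 2) = 1770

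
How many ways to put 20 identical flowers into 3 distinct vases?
C(20+3-1, 3-1) = C(22, 2) = 231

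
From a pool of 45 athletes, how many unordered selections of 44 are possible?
C(45,44) = 45!/(44!×1!) = 45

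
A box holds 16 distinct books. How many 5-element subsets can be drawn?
C(16,5) = 16!/(5!×11!) = 4368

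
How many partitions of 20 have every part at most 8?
Let r_j(i) = number of partitions of i into parts ≤ j, for i = 0..20. r_1(i) = 1 for all i; r_j(i) = r_{j-1}(i) + r_j(i-j). Rows j = 2..8: ≤2: 1 1 2 2 3 3 4 4 5 5 6 6 7 7 8 8 9 9 10 10 11; ≤3: 1 1 2 3 4 5 7 8 10 12 14 16 19 21 24 27 30 33 37 40 44; ≤4: 1 1 2 3 5 6 9 11 15 18 23 27 34 39 47 54 64 72 84 94 108; ≤5: 1 1 2 3 5 7 10 13 18 23 30 37 47 57 70 84 101 119 141 164 192; ≤6: 1 1 2 3 5 7 11 14 20 26 35 44 58 71 90 110 136 163 199 235 282; ≤7: 1 1 2 3 5 7 11 15 21 28 38 49 65 82 105 131 164 201 248 300 364; ≤8: 1 1 2 3 5 7 11 15 22 29 40 52 70 89 116 146 186 230 288 352 434. r_8(20) = 434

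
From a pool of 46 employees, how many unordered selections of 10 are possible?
C(46,10) = 46!/(10!×36!) = 4076350421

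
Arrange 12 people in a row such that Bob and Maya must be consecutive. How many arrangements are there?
Treat the 2 as one block: (12-2+1)! × 2! = 39916800 × 2 = 79833600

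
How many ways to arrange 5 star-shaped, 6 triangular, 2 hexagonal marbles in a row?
13! / (5! × 6! × 2!) = 36036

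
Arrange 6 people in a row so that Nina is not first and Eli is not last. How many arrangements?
By inclusion-exclusion: 6! - 2×(6-1)! + (6-2)! = 720 - 240 + 24 = 504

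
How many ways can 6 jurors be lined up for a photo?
6! = 720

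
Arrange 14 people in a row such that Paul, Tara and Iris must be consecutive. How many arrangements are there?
Treat the 3 as one block: (14-3+1)! × 3! = 479001600 × 6 = 2874009600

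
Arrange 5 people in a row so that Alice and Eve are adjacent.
Treat as block: (5-1)! × 2! = 24 × 2 = 48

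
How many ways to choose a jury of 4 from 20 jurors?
C(20,4) = 20!/(4!×16!) = 4845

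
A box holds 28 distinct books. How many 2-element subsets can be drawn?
C(28,2) = 28!/(2!×26!) = 378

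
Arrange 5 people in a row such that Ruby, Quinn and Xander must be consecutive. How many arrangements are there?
Treat the 3 as one block: (5-3+1)! × 3! = 6 × 6 = 36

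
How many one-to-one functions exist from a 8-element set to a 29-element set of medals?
P(29,8) = 29!/(29-8)! = 173059286400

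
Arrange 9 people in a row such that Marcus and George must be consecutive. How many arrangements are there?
Treat the 2 as one block: (9-2+1)! × 2! = 40320 × 2 = 80640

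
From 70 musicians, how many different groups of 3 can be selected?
C(70,3) = 70!/(3!×67!) = 54740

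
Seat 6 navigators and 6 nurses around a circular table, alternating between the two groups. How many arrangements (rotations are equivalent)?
Fix one of the navigators: (6-1)! ways for the remaining navigators, × 6! ways for the nurses = 120 × 720 = 86400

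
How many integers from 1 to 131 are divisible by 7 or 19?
⌊131/7⌋ + ⌊131/19⌋ - ⌊131/133⌋ = 18 + 6 - 0 = 24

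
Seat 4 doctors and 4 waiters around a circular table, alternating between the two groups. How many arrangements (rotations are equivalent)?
Fix one of the doctors: (4-1)! ways for the remaining doctors, × 4! ways for the waiters = 6 × 24 = 144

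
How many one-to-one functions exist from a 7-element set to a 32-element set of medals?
P(32,7) = 32!/(32-7)! = 16963914240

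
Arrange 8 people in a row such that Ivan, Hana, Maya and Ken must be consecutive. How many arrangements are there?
Treat the 4 as one block: (8-4+1)! × 4! = 120 × 24 = 2880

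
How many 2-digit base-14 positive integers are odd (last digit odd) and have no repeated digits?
Last∈{1,3,5,7,9,11,13}. Last=0: 0. Last nonzero: 7×12×P(12,0) = 84. Total = 84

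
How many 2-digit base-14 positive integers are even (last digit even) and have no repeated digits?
Last∈{0,2,4,6,8,10,12}. Last=0: 13. Last nonzero: 6×12×P(12,0) = 72. Total = 85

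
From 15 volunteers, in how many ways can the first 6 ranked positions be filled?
P(15,6) = 15!/(15-6)! = 3603600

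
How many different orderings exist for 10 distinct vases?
10! = 3628800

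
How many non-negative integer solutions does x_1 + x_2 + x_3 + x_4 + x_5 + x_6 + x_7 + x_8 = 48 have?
C(48+8-1, 8-1) = C(55, 7) = 202927725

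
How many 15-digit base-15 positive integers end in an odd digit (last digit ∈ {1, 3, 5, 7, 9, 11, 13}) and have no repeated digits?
Last∈{1,3,5,7,9,11,13}. Last=0: 0. Last nonzero: 7×13×P(13,13) = 566658892800. Total = 566658892800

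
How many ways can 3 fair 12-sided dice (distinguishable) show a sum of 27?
Coefficient of x^27 in (x + x² + ... + x^12)^3. By inclusion-exclusion on dice exceeding 12: Σ_j (-1)^j C(3,j)·C(27-1-12j, 2) = C(3,0)·C(26,2) - C(3,1)·C(14,2) + C(3,2)·C(2,2) = 1·325 - 3·91 + 3·1 = 55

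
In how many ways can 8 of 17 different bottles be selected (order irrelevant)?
C(17,8) = 17!/(8!×9!) = 24310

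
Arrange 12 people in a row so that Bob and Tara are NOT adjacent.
Total - adjacent = 12! - (12-1)!×2 = 479001600 - 79833600 = 399168000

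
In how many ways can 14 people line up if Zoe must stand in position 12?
Fix one position: (14-1)! = 6227020800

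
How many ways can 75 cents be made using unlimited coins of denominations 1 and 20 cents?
Coefficient of x^75 in 1/(1-x^1) · 1/(1-x^20). Use j coins of 20 for j = 0..⌊75/20⌋ = 3, the rest in 1s: 3 + 1 = 4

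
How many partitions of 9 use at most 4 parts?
By conjugation, equals partitions of 9 into parts ≤ 4. Let r_j(i) = number of partitions of i into parts ≤ j, for i = 0..9. r_1(i) = 1 for all i; r_j(i) = r_{j-1}(i) + r_j(i-j). Rows j = 2..4: ≤2: 1 1 2 2 3 3 4 4 5 5; ≤3: 1 1 2 3 4 5 7 8 10 12; ≤4: 1 1 2 3 5 6 9 11 15 18. r_4(9) = 18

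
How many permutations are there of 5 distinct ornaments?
5! = 120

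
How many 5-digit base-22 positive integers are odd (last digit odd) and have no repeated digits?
Last∈{1,3,5,7,9,11,13,15,17,19,21}. Last=0: 0. Last nonzero: 11×20×P(20,3) = 1504800. Total = 1504800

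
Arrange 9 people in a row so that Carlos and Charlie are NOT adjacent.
Total - adjacent = 9! - (9-1)!×2 = 362880 - 80640 = 282240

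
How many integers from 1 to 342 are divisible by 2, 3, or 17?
⌊342/2⌋+⌊342/3⌋+⌊342/17⌋ - ⌊342/6⌋-⌊342/34⌋-⌊342/51⌋ + ⌊342/102⌋ = 171+114+20 - 57-10-6 + 3 = 235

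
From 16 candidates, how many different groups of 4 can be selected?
C(16,4) = 16!/(4!×12!) = 1820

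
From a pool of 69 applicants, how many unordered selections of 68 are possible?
C(69,68) = 69!/(68!×1!) = 69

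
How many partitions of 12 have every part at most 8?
Let r_j(i) = number of partitions of i into parts ≤ j, for i = 0..12. r_1(i) = 1 for all i; r_j(i) = r_{j-1}(i) + r_j(i-j). Rows j = 2..8: ≤2: 1 1 2 2 3 3 4 4 5 5 6 6 7; ≤3: 1 1 2 3 4 5 7 8 10 12 14 16 19; ≤4: 1 1 2 3 5 6 9 11 15 18 23 27 34; ≤5: 1 1 2 3 5 7 10 13 18 23 30 37 47; ≤6: 1 1 2 3 5 7 11 14 20 26 35 44 58; ≤7: 1 1 2 3 5 7 11 15 21 28 38 49 65; ≤8: 1 1 2 3 5 7 11 15 22 29 40 52 70. r_8(12) = 70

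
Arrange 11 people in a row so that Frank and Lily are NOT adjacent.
Total - adjacent = 11! - (11-1)!×2 = 39916800 - 7257600 = 32659200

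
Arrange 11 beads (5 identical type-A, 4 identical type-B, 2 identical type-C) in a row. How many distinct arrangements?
11! / (5! × 4! × 2!) = 6930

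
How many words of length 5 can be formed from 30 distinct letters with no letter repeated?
P(30,5) = 30!/(30-5)! = 17100720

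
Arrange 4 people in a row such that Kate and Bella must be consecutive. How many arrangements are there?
Treat the 2 as one block: (4-2+1)! × 2! = 6 × 2 = 12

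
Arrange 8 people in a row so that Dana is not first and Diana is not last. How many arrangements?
By inclusion-exclusion: 8! - 2×(8-1)! + (8-2)! = 40320 - 10080 + 720 = 30960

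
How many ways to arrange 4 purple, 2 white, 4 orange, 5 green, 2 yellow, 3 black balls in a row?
20! / (4! × 2! × 4! × 5! × 2! × 3!) = 1466593128000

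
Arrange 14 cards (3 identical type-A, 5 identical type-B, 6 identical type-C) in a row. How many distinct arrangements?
14! / (3! × 5! × 6!) = 168168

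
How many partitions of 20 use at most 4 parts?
By conjugation, equals partitions of 20 into parts ≤ 4. Let r_j(i) = number of partitions of i into parts ≤ j, for i = 0..20. r_1(i) = 1 for all i; r_j(i) = r_{j-1}(i) + r_j(i-j). Rows j = 2..4: ≤2: 1 1 2 2 3 3 4 4 5 5 6 6 7 7 8 8 9 9 10 10 11; ≤3: 1 1 2 3 4 5 7 8 10 12 14 16 19 21 24 27 30 33 37 40 44; ≤4: 1 1 2 3 5 6 9 11 15 18 23 27 34 39 47 54 64 72 84 94 108. r_4(20) = 108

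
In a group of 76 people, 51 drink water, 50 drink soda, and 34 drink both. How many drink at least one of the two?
|A∪B| = |A| + |B| - |A∩B| = 51 + 50 - 34 = 67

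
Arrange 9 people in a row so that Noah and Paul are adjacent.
Treat as block: (9-1)! × 2! = 40320 × 2 = 80640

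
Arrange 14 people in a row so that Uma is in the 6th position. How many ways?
Fix one position: (14-1)! = 6227020800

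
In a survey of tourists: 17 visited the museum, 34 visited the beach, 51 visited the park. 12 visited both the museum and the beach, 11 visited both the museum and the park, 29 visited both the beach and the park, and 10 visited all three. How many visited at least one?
|A∪B∪C| = 17+34+51-12-11-29+10 = 60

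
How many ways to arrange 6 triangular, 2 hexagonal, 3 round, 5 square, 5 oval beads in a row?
21! / (6! × 2! × 3! × 5! × 5!) = 410646075840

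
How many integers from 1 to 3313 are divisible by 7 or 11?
⌊3313/7⌋ + ⌊3313/11⌋ - ⌊3313/77⌋ = 473 + 301 - 43 = 731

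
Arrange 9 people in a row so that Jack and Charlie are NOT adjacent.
Total - adjacent = 9! - (9-1)!×2 = 362880 - 80640 = 282240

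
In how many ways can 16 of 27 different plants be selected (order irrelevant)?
C(27,16) = 27!/(16!×11!) = 13037895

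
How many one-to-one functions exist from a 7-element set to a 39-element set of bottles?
P(39,7) = 39!/(39-7)! = 77519922480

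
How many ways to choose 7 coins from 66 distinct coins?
C(66,7) = 66!/(7!×59!) = 778789440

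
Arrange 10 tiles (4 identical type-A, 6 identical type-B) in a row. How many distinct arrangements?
10! / (4! × 6!) = 210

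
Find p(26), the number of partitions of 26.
Pentagonal recurrence p(n) = p(n-1) + p(n-2) - p(n-5) - p(n-7) + p(n-12) + p(n-15) - ... gives p(0..25) = 1, 1, 2, 3, 5, 7, 11, 15, 22, 30, 42, 56, 77, 101, 135, 176, 231, 297, 385, 490, 627, 792, 1002, 1255, 1575, 1958. p(26) = p(25) + p(24) - p(21) - p(19) + p(14) + p(11) - p(4) - p(0) = 1958 + 1575 - 792 - 490 + 135 + 56 - 5 - 1 = 2436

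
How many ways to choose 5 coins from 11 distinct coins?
C(11,5) = 11!/(5!×6!) = 462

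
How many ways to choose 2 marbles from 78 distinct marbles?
C(78,2) = 78!/(2!×76!) = 3003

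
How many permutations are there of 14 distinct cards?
14! = 87178291200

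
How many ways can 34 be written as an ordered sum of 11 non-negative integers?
C(34+11-1, 11-1) = C(44, 10) = 2481256778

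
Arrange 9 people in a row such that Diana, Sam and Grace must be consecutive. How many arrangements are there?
Treat the 3 as one block: (9-3+1)! × 3! = 5040 × 6 = 30240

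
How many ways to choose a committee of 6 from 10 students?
C(10,6) = 10!/(6!×4!) = 210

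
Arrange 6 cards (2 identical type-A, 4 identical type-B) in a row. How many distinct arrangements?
6! / (2! × 4!) = 15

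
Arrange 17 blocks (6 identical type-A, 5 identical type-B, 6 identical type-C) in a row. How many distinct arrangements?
17! / (6! × 5! × 6!) = 5717712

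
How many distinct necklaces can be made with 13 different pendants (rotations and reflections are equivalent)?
(13-1)!/2 = 479001600/2 = 239500800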